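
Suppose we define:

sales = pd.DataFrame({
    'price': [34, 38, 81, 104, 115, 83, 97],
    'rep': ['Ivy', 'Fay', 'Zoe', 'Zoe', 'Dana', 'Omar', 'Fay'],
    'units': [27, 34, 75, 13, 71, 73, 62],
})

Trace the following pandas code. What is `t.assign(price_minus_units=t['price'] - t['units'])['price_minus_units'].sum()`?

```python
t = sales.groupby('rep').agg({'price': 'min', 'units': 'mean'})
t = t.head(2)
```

group by rep: min(price), mean(units):
      price  units
rep               
Dana    115   71.0
Fay      38   48.0
Ivy      34   27.0
Omar     83   73.0
Zoe      81   44.0
take first 2 rows:
      price  units
rep               
Dana    115   71.0
Fay      38   48.0
add column price_minus_units = t['price'] - t['units']:
      price  units  price_minus_units
rep                                  
Dana    115   71.0               44.0
Fay      38   48.0              -10.0
Then the sum of column 'price_minus_units': 34.0

34.0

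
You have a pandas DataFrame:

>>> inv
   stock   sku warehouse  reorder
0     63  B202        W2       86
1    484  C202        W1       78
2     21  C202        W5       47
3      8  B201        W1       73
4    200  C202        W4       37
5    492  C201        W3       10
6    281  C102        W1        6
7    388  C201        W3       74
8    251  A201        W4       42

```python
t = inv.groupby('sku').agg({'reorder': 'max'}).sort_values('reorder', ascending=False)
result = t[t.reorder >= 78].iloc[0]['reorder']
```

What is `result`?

86

group by sku, max of reorder:
      reorder
sku          
A201       42
B201       73
B202       86
C102        6
C201       74
C202       78
sort by reorder descending:
      reorder
sku          
B202       86
C202       78
C201       74
B201       73
A201       42
C102        6
filter rows where reorder >= 78:
      reorder
sku          
B202       86
C202       78
Taking the value at position 0, column 'reorder' gives 86.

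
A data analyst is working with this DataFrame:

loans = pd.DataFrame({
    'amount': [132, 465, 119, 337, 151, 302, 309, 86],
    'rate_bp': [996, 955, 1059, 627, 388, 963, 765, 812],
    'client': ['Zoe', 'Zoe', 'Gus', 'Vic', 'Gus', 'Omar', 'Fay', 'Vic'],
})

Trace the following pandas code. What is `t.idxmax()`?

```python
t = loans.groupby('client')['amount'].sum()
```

group by client, sum of amount:
client
Fay     309
Gus     270
Omar    302
Vic     423
Zoe     597
Name: amount, dtype: int64
Hence Zoe.

Zoe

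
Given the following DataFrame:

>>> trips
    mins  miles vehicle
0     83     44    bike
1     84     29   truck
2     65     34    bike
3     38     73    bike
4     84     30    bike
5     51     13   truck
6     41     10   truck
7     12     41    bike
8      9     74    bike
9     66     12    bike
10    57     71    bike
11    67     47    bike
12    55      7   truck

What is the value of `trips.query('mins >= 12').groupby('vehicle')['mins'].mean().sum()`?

filter rows where mins >= 12:
    mins  miles vehicle
0     83     44    bike
1     84     29   truck
2     65     34    bike
3     38     73    bike
4     84     30    bike
5     51     13   truck
6     41     10   truck
7     12     41    bike
9     66     12    bike
10    57     71    bike
11    67     47    bike
12    55      7   truck
group by vehicle, mean of mins:
vehicle
bike     59.00
truck    57.75
Name: mins, dtype: float64

116.75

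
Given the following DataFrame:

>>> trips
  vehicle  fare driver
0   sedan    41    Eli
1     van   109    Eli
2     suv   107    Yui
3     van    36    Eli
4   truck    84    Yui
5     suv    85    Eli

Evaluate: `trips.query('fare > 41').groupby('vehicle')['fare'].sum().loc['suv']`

192

filter rows where fare > 41:
  vehicle  fare driver
1     van   109    Eli
2     suv   107    Yui
4   truck    84    Yui
5     suv    85    Eli
group by vehicle, sum of fare:
vehicle
suv      192
truck     84
van      109
Name: fare, dtype: int64
Hence 192.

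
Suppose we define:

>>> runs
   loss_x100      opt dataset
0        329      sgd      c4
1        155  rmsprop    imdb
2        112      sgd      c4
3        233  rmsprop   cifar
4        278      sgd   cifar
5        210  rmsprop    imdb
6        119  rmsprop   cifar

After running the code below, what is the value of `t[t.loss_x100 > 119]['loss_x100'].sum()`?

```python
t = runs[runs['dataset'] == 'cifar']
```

511

filter rows where dataset == 'cifar':
   loss_x100      opt dataset
3        233  rmsprop   cifar
4        278      sgd   cifar
6        119  rmsprop   cifar
filter rows where loss_x100 > 119:
   loss_x100      opt dataset
3        233  rmsprop   cifar
4        278      sgd   cifar
Hence 511.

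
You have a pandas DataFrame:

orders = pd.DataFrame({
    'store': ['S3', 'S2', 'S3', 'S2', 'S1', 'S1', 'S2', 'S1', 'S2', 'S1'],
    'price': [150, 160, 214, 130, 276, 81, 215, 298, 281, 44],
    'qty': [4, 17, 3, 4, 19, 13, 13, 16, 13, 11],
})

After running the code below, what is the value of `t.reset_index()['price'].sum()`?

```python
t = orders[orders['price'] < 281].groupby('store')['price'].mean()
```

484.0

filter rows where price < 281:
  store  price  qty
0    S3    150    4
1    S2    160   17
2    S3    214    3
3    S2    130    4
4    S1    276   19
5    S1     81   13
6    S2    215   13
9    S1     44   11
group by store, mean of price:
store
S1    133.666667
S2    168.333333
S3    182.000000
Name: price, dtype: float64
reset_index():
  store       price
0    S1  133.666667
1    S2  168.333333
2    S3  182.000000
Hence 484.0.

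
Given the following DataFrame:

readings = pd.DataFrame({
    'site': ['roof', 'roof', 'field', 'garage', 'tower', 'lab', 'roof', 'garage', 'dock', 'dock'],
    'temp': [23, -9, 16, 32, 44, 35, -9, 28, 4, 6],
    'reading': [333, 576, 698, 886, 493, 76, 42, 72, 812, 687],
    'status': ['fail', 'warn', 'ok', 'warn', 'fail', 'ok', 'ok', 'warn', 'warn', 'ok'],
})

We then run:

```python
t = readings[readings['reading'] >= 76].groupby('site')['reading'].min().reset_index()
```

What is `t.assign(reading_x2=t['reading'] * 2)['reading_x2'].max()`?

filter rows where reading >= 76:
     site  temp  reading status
0    roof    23      333   fail
1    roof    -9      576   warn
2   field    16      698     ok
3  garage    32      886   warn
4   tower    44      493   fail
5     lab    35       76     ok
8    dock     4      812   warn
9    dock     6      687     ok
group by site, min of reading:
site
dock      687
field     698
garage    886
lab        76
roof      333
tower     493
Name: reading, dtype: int64
reset_index():
     site  reading
0    dock      687
1   field      698
2  garage      886
3     lab       76
4    roof      333
5   tower      493
add column reading_x2 = t['reading'] * 2:
     site  reading  reading_x2
0    dock      687        1374
1   field      698        1396
2  garage      886        1772
3     lab       76         152
4    roof      333         666
5   tower      493         986
So max() = 1772.

1772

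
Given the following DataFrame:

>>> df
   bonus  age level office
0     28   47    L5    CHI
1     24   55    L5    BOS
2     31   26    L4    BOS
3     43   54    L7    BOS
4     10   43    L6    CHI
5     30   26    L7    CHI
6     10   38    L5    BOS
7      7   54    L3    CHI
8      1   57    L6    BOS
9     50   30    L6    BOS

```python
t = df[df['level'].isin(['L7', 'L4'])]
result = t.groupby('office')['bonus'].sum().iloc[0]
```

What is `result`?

filter rows where level in ['L7', 'L4']:
   bonus  age level office
2     31   26    L4    BOS
3     43   54    L7    BOS
5     30   26    L7    CHI
group by office, sum of bonus:
office
BOS    74
CHI    30
Name: bonus, dtype: int64

74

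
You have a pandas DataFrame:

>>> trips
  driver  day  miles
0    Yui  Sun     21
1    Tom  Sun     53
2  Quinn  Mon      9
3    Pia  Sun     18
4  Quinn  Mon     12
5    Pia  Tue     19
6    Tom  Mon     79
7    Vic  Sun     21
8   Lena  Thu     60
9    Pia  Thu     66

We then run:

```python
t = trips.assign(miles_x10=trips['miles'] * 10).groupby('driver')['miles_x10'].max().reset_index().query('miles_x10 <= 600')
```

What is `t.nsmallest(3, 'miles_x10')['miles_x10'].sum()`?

add column miles_x10 = trips['miles'] * 10:
  driver  day  miles  miles_x10
0    Yui  Sun     21        210
1    Tom  Sun     53        530
2  Quinn  Mon      9         90
3    Pia  Sun     18        180
4  Quinn  Mon     12        120
5    Pia  Tue     19        190
6    Tom  Mon     79        790
7    Vic  Sun     21        210
8   Lena  Thu     60        600
9    Pia  Thu     66        660
group by driver, max of miles_x10:
driver
Lena     600
Pia      660
Quinn    120
Tom      790
Vic      210
Yui      210
Name: miles_x10, dtype: int64
reset_index():
  driver  miles_x10
0   Lena        600
1    Pia        660
2  Quinn        120
3    Tom        790
4    Vic        210
5    Yui        210
filter rows where miles_x10 <= 600:
  driver  miles_x10
0   Lena        600
2  Quinn        120
4    Vic        210
5    Yui        210
take 3 rows with smallest miles_x10:
  driver  miles_x10
2  Quinn        120
4    Vic        210
5    Yui        210

540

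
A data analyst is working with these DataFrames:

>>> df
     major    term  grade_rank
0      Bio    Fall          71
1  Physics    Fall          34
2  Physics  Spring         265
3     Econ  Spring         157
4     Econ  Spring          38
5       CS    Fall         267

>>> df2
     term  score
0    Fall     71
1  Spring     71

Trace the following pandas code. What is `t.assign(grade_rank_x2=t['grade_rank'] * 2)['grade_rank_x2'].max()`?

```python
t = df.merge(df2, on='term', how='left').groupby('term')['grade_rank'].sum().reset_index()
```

920

merge on 'term' (how='left') → 6 rows:
     major    term  grade_rank  score
0      Bio    Fall          71     71
1  Physics    Fall          34     71
2  Physics  Spring         265     71
3     Econ  Spring         157     71
4     Econ  Spring          38     71
5       CS    Fall         267     71
group by term, sum of grade_rank:
term
Fall      372
Spring    460
Name: grade_rank, dtype: int64
reset_index():
     term  grade_rank
0    Fall         372
1  Spring         460
add column grade_rank_x2 = t['grade_rank'] * 2:
     term  grade_rank  grade_rank_x2
0    Fall         372            744
1  Spring         460            920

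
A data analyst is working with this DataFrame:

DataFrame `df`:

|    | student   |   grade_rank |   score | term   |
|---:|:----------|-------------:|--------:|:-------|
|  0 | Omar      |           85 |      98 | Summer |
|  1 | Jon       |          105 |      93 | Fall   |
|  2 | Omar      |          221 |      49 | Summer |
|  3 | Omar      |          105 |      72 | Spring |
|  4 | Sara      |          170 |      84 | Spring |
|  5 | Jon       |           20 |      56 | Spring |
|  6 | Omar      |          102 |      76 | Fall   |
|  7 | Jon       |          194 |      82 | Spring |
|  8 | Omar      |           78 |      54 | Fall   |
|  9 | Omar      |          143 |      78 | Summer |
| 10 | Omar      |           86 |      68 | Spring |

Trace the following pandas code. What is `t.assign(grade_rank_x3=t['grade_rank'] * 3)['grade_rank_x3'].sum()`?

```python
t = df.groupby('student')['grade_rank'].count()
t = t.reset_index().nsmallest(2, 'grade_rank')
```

12

group by student, count of grade_rank:
student
Jon     3
Omar    7
Sara    1
Name: grade_rank, dtype: int64
reset_index():
  student  grade_rank
0     Jon           3
1    Omar           7
2    Sara           1
take 2 rows with smallest grade_rank:
  student  grade_rank
2    Sara           1
0     Jon           3
add column grade_rank_x3 = t['grade_rank'] * 3:
  student  grade_rank  grade_rank_x3
2    Sara           1              3
0     Jon           3              9
Reading off the sum of column 'grade_rank_x3', we get 12.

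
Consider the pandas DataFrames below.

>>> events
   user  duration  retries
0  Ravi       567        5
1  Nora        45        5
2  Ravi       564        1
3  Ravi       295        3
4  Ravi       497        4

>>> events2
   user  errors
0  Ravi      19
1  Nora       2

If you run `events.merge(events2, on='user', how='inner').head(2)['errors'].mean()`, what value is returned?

merge on 'user' (how='inner') → 5 rows:
   user  duration  retries  errors
0  Ravi       567        5      19
1  Nora        45        5       2
2  Ravi       564        1      19
3  Ravi       295        3      19
4  Ravi       497        4      19
take first 2 rows:
   user  duration  retries  errors
0  Ravi       567        5      19
1  Nora        45        5       2
The mean of column 'errors' is 10.5.

10.5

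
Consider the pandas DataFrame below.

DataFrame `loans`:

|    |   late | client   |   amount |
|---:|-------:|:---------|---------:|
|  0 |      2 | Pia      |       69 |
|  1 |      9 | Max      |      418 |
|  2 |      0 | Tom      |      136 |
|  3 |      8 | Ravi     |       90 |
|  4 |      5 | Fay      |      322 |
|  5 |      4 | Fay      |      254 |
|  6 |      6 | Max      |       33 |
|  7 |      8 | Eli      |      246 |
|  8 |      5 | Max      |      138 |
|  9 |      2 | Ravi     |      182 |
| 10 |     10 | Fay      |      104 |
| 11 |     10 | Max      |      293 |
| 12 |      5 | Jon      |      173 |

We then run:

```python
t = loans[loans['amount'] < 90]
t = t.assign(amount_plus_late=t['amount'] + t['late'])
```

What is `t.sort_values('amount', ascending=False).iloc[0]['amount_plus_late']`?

71

filter rows where amount < 90:
   late client  amount
0     2    Pia      69
6     6    Max      33
add column amount_plus_late = t['amount'] + t['late']:
   late client  amount  amount_plus_late
0     2    Pia      69                71
6     6    Max      33                39
sort by amount descending:
   late client  amount  amount_plus_late
0     2    Pia      69                71
6     6    Max      33                39
Then the value at position 0, column 'amount_plus_late': 71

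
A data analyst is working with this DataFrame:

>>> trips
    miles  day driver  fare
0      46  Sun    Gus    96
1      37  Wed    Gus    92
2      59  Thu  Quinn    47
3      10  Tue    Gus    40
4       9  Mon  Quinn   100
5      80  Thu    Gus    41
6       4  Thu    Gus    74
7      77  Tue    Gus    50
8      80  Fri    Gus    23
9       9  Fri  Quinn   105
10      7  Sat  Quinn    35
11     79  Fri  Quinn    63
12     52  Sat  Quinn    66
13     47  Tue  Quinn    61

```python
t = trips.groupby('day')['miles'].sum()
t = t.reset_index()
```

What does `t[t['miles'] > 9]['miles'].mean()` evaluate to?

group by day, sum of miles:
day
Fri    168
Mon      9
Sat     59
Sun     46
Thu    143
Tue    134
Wed     37
Name: miles, dtype: int64
reset_index():
   day  miles
0  Fri    168
1  Mon      9
2  Sat     59
3  Sun     46
4  Thu    143
5  Tue    134
6  Wed     37
filter rows where miles > 9:
   day  miles
0  Fri    168
2  Sat     59
3  Sun     46
4  Thu    143
5  Tue    134
6  Wed     37
Then the mean of column 'miles': 97.8333333333

97.8333333333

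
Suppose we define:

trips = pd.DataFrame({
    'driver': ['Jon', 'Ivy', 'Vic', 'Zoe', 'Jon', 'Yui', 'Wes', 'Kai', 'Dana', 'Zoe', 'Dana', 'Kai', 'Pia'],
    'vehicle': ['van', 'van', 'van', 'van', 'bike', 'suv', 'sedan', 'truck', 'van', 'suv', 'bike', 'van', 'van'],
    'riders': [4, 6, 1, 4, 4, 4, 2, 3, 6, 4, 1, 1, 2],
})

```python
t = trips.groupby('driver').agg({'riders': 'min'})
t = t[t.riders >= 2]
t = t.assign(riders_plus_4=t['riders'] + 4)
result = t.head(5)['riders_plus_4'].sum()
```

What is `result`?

38

group by driver, min of riders:
        riders
driver        
Dana         1
Ivy          6
Jon          4
Kai          1
Pia          2
Vic          1
Wes          2
Yui          4
Zoe          4
filter rows where riders >= 2:
        riders
driver        
Ivy          6
Jon          4
Pia          2
Wes          2
Yui          4
Zoe          4
add column riders_plus_4 = t['riders'] + 4:
        riders  riders_plus_4
driver                       
Ivy          6             10
Jon          4              8
Pia          2              6
Wes          2              6
Yui          4              8
Zoe          4              8
take first 5 rows:
        riders  riders_plus_4
driver                       
Ivy          6             10
Jon          4              8
Pia          2              6
Wes          2              6
Yui          4              8
Then the sum of column 'riders_plus_4': 38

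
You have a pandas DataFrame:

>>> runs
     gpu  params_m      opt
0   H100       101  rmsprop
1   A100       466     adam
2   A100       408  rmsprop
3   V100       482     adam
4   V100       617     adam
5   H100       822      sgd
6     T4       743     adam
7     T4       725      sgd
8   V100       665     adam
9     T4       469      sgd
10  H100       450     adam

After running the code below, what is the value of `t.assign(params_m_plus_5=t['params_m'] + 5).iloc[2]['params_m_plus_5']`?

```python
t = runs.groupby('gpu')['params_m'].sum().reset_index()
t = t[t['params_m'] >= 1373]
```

group by gpu, sum of params_m:
gpu
A100     874
H100    1373
T4      1937
V100    1764
Name: params_m, dtype: int64
reset_index():
    gpu  params_m
0  A100       874
1  H100      1373
2    T4      1937
3  V100      1764
filter rows where params_m >= 1373:
    gpu  params_m
1  H100      1373
2    T4      1937
3  V100      1764
add column params_m_plus_5 = t['params_m'] + 5:
    gpu  params_m  params_m_plus_5
1  H100      1373             1378
2    T4      1937             1942
3  V100      1764             1769

1769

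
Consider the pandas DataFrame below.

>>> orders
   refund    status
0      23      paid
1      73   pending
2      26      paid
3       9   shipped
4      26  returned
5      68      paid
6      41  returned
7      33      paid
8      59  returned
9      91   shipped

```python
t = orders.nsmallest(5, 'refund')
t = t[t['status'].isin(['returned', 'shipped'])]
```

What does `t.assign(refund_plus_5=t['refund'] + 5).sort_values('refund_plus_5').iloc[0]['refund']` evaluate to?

take 5 rows with smallest refund:
   refund    status
3       9   shipped
0      23      paid
2      26      paid
4      26  returned
7      33      paid
filter rows where status in ['returned', 'shipped']:
   refund    status
3       9   shipped
4      26  returned
add column refund_plus_5 = t['refund'] + 5:
   refund    status  refund_plus_5
3       9   shipped             14
4      26  returned             31
sort by refund_plus_5:
   refund    status  refund_plus_5
3       9   shipped             14
4      26  returned             31
Then the value at position 0, column 'refund': 9

9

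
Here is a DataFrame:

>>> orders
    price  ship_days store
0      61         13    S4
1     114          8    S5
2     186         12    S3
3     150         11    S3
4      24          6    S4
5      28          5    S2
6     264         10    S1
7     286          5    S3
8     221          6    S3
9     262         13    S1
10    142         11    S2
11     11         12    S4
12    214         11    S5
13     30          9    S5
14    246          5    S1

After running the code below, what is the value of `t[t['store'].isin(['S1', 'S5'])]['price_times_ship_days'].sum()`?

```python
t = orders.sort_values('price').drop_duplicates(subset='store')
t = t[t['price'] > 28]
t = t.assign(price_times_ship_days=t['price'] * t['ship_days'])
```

1500

sort by price:
    price  ship_days store
11     11         12    S4
4      24          6    S4
5      28          5    S2
13     30          9    S5
0      61         13    S4
1     114          8    S5
10    142         11    S2
3     150         11    S3
2     186         12    S3
12    214         11    S5
8     221          6    S3
14    246          5    S1
9     262         13    S1
6     264         10    S1
7     286          5    S3
drop duplicate store (keep=first):
    price  ship_days store
11     11         12    S4
5      28          5    S2
13     30          9    S5
3     150         11    S3
14    246          5    S1
filter rows where price > 28:
    price  ship_days store
13     30          9    S5
3     150         11    S3
14    246          5    S1
add column price_times_ship_days = t['price'] * t['ship_days']:
    price  ship_days store  price_times_ship_days
13     30          9    S5                    270
3     150         11    S3                   1650
14    246          5    S1                   1230
filter rows where store in ['S1', 'S5']:
    price  ship_days store  price_times_ship_days
13     30          9    S5                    270
14    246          5    S1                   1230
Hence 1500.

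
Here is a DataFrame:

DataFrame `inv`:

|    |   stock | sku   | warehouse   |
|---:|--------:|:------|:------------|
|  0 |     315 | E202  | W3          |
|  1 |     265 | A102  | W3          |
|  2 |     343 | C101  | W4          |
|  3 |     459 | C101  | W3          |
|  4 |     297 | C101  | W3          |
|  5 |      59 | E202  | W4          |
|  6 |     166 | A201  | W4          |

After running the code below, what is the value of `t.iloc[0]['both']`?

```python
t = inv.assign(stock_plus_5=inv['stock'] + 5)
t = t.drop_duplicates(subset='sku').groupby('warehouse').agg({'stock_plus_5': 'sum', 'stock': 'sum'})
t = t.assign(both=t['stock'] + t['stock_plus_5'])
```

add column stock_plus_5 = inv['stock'] + 5:
   stock   sku warehouse  stock_plus_5
0    315  E202        W3           320
1    265  A102        W3           270
2    343  C101        W4           348
3    459  C101        W3           464
4    297  C101        W3           302
5     59  E202        W4            64
6    166  A201        W4           171
drop duplicate sku (keep=first):
   stock   sku warehouse  stock_plus_5
0    315  E202        W3           320
1    265  A102        W3           270
2    343  C101        W4           348
6    166  A201        W4           171
group by warehouse: sum(stock_plus_5), sum(stock):
           stock_plus_5  stock
warehouse                     
W3                  590    580
W4                  519    509
add column both = t['stock'] + t['stock_plus_5']:
           stock_plus_5  stock  both
warehouse                           
W3                  590    580  1170
W4                  519    509  1028

1170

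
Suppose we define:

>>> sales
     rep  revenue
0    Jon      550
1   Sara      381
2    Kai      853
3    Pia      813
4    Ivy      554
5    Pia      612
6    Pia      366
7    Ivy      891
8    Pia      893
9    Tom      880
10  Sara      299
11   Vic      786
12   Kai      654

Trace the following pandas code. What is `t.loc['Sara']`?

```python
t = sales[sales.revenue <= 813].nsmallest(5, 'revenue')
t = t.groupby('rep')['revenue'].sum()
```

680

filter rows where revenue <= 813:
     rep  revenue
0    Jon      550
1   Sara      381
3    Pia      813
4    Ivy      554
5    Pia      612
6    Pia      366
10  Sara      299
11   Vic      786
12   Kai      654
take 5 rows with smallest revenue:
     rep  revenue
10  Sara      299
6    Pia      366
1   Sara      381
0    Jon      550
4    Ivy      554
group by rep, sum of revenue:
rep
Ivy     554
Jon     550
Pia     366
Sara    680
Name: revenue, dtype: int64
Reading off the value at index 'Sara', we get 680.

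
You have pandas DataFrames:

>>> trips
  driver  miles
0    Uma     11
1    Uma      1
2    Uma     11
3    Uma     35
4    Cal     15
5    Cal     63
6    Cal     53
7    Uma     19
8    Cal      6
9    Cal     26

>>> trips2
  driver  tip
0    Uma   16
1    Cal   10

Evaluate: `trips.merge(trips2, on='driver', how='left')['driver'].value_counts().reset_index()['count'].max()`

5

merge on 'driver' (how='left') → 10 rows:
  driver  miles  tip
0    Uma     11   16
1    Uma      1   16
2    Uma     11   16
3    Uma     35   16
4    Cal     15   10
5    Cal     63   10
6    Cal     53   10
7    Uma     19   16
8    Cal      6   10
9    Cal     26   10
value_counts of driver:
driver
Uma    5
Cal    5
Name: count, dtype: int64
reset_index():
  driver  count
0    Uma      5
1    Cal      5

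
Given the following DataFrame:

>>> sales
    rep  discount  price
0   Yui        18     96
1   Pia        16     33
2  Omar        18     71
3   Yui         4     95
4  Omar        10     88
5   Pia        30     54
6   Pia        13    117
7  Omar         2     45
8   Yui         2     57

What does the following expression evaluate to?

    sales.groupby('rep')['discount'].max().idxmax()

Pia

group by rep, max of discount:
rep
Omar    18
Pia     30
Yui     18
Name: discount, dtype: int64
Taking the label with the largest value gives Pia.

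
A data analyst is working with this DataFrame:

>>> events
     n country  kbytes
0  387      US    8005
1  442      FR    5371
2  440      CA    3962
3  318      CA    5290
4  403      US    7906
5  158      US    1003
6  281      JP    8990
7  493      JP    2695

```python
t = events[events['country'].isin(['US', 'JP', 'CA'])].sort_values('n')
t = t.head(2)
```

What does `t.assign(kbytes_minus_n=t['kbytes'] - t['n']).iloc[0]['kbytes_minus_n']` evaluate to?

845

filter rows where country in ['US', 'JP', 'CA']:
     n country  kbytes
0  387      US    8005
2  440      CA    3962
3  318      CA    5290
4  403      US    7906
5  158      US    1003
6  281      JP    8990
7  493      JP    2695
sort by n:
     n country  kbytes
5  158      US    1003
6  281      JP    8990
3  318      CA    5290
0  387      US    8005
4  403      US    7906
2  440      CA    3962
7  493      JP    2695
take first 2 rows:
     n country  kbytes
5  158      US    1003
6  281      JP    8990
add column kbytes_minus_n = t['kbytes'] - t['n']:
     n country  kbytes  kbytes_minus_n
5  158      US    1003             845
6  281      JP    8990            8709
So iloc[0]['kbytes_minus_n'] = 845.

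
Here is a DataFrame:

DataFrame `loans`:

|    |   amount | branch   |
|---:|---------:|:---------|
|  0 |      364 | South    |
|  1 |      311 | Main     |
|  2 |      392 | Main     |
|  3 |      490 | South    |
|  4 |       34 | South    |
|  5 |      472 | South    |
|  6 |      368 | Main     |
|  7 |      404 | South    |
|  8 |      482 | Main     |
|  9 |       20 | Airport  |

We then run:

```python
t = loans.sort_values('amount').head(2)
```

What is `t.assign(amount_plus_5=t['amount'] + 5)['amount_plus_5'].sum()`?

sort by amount:
   amount   branch
9      20  Airport
4      34    South
1     311     Main
0     364    South
6     368     Main
2     392     Main
7     404    South
5     472    South
8     482     Main
3     490    South
take first 2 rows:
   amount   branch
9      20  Airport
4      34    South
add column amount_plus_5 = t['amount'] + 5:
   amount   branch  amount_plus_5
9      20  Airport             25
4      34    South             39
Then the sum of column 'amount_plus_5': 64

64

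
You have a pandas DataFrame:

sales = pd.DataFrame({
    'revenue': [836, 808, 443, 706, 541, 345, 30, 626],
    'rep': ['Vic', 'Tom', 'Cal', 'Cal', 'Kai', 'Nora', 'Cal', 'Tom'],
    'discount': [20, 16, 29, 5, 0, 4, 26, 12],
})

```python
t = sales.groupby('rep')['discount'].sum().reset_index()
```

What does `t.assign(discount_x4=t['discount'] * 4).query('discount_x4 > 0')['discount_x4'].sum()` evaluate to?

448

group by rep, sum of discount:
rep
Cal     60
Kai      0
Nora     4
Tom     28
Vic     20
Name: discount, dtype: int64
reset_index():
    rep  discount
0   Cal        60
1   Kai         0
2  Nora         4
3   Tom        28
4   Vic        20
add column discount_x4 = t['discount'] * 4:
    rep  discount  discount_x4
0   Cal        60          240
1   Kai         0            0
2  Nora         4           16
3   Tom        28          112
4   Vic        20           80
filter rows where discount_x4 > 0:
    rep  discount  discount_x4
0   Cal        60          240
2  Nora         4           16
3   Tom        28          112
4   Vic        20           80
Finally, sum of column 'discount_x4' = 448.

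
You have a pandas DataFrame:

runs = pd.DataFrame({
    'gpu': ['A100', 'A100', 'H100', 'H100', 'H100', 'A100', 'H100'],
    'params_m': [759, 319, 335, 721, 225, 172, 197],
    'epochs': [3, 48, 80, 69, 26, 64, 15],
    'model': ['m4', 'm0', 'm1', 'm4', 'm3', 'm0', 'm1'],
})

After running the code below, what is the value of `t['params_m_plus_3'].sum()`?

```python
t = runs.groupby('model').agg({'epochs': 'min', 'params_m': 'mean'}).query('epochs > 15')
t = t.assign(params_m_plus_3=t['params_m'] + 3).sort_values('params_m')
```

group by model: min(epochs), mean(params_m):
       epochs  params_m
model                  
m0         48     245.5
m1         15     266.0
m3         26     225.0
m4          3     740.0
filter rows where epochs > 15:
       epochs  params_m
model                  
m0         48     245.5
m3         26     225.0
add column params_m_plus_3 = t['params_m'] + 3:
       epochs  params_m  params_m_plus_3
model                                   
m0         48     245.5            248.5
m3         26     225.0            228.0
sort by params_m:
       epochs  params_m  params_m_plus_3
model                                   
m3         26     225.0            228.0
m0         48     245.5            248.5
So sum() = 476.5.

476.5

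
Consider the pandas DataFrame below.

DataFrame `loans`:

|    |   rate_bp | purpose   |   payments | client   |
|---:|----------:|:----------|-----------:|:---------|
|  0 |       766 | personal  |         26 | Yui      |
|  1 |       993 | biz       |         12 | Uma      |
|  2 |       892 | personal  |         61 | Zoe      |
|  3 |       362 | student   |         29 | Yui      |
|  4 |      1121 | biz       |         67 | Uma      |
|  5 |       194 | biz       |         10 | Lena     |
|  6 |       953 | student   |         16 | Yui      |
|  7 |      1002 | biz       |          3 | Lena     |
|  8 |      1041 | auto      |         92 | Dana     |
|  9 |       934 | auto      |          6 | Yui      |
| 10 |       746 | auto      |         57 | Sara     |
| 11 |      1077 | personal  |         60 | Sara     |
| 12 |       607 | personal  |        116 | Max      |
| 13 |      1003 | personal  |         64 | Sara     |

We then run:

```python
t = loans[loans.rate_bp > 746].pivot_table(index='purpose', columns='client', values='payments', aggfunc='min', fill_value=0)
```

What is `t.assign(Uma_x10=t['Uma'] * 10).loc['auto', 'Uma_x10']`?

filter rows where rate_bp > 746:
    rate_bp   purpose  payments client
0       766  personal        26    Yui
1       993       biz        12    Uma
2       892  personal        61    Zoe
4      1121       biz        67    Uma
6       953   student        16    Yui
7      1002       biz         3   Lena
8      1041      auto        92   Dana
9       934      auto         6    Yui
11     1077  personal        60   Sara
13     1003  personal        64   Sara
pivot: rows=purpose, cols=client, min(payments):
client    Dana  Lena  Sara  Uma  Yui  Zoe
purpose                                  
auto        92     0     0    0    6    0
biz          0     3     0   12    0    0
personal     0     0    60    0   26   61
student      0     0     0    0   16    0
add column Uma_x10 = t['Uma'] * 10:
client    Dana  Lena  Sara  Uma  Yui  Zoe  Uma_x10
purpose                                           
auto        92     0     0    0    6    0        0
biz          0     3     0   12    0    0      120
personal     0     0    60    0   26   61        0
student      0     0     0    0   16    0        0
Then the value at row 'auto', column 'Uma_x10': 0

0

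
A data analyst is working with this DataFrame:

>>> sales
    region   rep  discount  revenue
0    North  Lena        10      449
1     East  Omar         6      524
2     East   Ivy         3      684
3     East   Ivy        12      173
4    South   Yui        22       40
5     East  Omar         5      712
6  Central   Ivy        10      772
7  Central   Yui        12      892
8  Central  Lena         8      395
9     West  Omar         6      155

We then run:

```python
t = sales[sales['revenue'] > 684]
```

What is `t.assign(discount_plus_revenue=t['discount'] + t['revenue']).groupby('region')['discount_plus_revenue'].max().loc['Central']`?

904

filter rows where revenue > 684:
    region   rep  discount  revenue
5     East  Omar         5      712
6  Central   Ivy        10      772
7  Central   Yui        12      892
add column discount_plus_revenue = t['discount'] + t['revenue']:
    region   rep  discount  revenue  discount_plus_revenue
5     East  Omar         5      712                    717
6  Central   Ivy        10      772                    782
7  Central   Yui        12      892                    904
group by region, max of discount_plus_revenue:
region
Central    904
East       717
Name: discount_plus_revenue, dtype: int64
So loc['Central'] = 904.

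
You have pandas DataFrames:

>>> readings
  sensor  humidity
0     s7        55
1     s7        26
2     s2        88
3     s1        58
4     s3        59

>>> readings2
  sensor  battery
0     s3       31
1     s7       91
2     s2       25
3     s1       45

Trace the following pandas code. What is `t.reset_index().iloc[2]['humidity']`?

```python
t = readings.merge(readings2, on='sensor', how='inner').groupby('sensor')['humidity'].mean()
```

merge on 'sensor' (how='inner') → 5 rows:
  sensor  humidity  battery
0     s7        55       91
1     s7        26       91
2     s2        88       25
3     s1        58       45
4     s3        59       31
group by sensor, mean of humidity:
sensor
s1    58.0
s2    88.0
s3    59.0
s7    40.5
Name: humidity, dtype: float64
reset_index():
  sensor  humidity
0     s1      58.0
1     s2      88.0
2     s3      59.0
3     s7      40.5

59.0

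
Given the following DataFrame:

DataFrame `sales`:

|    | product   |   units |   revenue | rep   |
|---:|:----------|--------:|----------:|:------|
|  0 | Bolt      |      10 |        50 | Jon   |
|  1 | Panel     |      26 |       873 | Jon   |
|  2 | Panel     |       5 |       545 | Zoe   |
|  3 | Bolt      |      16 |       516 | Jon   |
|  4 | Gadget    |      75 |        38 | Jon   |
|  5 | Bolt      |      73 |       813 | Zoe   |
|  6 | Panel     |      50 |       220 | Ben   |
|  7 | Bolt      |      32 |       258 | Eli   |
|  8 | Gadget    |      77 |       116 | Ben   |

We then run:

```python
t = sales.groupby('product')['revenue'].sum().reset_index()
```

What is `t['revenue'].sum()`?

3429

group by product, sum of revenue:
product
Bolt      1637
Gadget     154
Panel     1638
Name: revenue, dtype: int64
reset_index():
  product  revenue
0    Bolt     1637
1  Gadget      154
2   Panel     1638
Hence 3429.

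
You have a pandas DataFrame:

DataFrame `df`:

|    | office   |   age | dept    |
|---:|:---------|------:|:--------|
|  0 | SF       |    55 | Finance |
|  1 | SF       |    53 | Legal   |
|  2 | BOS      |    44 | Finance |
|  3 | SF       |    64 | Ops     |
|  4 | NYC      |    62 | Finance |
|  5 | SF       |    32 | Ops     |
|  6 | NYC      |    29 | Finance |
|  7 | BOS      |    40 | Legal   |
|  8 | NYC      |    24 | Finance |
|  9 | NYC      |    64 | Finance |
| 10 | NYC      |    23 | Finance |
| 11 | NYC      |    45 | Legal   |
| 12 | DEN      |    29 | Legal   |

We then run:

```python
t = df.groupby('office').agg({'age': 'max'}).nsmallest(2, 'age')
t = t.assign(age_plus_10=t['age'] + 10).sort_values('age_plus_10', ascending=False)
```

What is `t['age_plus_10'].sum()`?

group by office, max of age:
        age
office     
BOS      44
DEN      29
NYC      64
SF       64
take 2 rows with smallest age:
        age
office     
DEN      29
BOS      44
add column age_plus_10 = t['age'] + 10:
        age  age_plus_10
office                  
DEN      29           39
BOS      44           54
sort by age_plus_10 descending:
        age  age_plus_10
office                  
BOS      44           54
DEN      29           39
Hence 93.

93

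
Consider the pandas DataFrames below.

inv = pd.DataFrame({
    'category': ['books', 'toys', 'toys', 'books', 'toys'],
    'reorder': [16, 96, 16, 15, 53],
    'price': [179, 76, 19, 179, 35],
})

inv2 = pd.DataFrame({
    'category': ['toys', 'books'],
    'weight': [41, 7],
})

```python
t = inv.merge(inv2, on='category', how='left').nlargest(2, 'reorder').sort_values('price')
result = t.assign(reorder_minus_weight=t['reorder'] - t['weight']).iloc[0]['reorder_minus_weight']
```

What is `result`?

12

merge on 'category' (how='left') → 5 rows:
  category  reorder  price  weight
0    books       16    179       7
1     toys       96     76      41
2     toys       16     19      41
3    books       15    179       7
4     toys       53     35      41
take 2 rows with largest reorder:
  category  reorder  price  weight
1     toys       96     76      41
4     toys       53     35      41
sort by price:
  category  reorder  price  weight
4     toys       53     35      41
1     toys       96     76      41
add column reorder_minus_weight = t['reorder'] - t['weight']:
  category  reorder  price  weight  reorder_minus_weight
4     toys       53     35      41                    12
1     toys       96     76      41                    55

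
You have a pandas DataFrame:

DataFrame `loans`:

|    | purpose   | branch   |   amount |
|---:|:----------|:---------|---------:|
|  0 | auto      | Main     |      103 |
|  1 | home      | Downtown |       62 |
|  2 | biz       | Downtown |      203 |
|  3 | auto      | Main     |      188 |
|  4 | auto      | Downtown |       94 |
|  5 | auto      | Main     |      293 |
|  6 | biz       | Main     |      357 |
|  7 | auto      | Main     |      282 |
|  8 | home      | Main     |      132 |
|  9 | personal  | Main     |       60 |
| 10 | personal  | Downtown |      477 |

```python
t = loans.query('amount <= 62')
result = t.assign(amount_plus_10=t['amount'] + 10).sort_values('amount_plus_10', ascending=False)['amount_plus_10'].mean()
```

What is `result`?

71.0

filter rows where amount <= 62:
    purpose    branch  amount
1      home  Downtown      62
9  personal      Main      60
add column amount_plus_10 = t['amount'] + 10:
    purpose    branch  amount  amount_plus_10
1      home  Downtown      62              72
9  personal      Main      60              70
sort by amount_plus_10 descending:
    purpose    branch  amount  amount_plus_10
1      home  Downtown      62              72
9  personal      Main      60              70
The mean of column 'amount_plus_10' is 71.0.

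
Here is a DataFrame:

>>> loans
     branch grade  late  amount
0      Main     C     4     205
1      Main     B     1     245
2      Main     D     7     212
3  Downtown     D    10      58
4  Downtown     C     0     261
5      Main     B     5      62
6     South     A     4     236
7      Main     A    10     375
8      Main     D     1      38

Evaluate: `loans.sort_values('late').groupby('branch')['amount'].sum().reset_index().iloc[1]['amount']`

sort by late:
     branch grade  late  amount
4  Downtown     C     0     261
1      Main     B     1     245
8      Main     D     1      38
0      Main     C     4     205
6     South     A     4     236
5      Main     B     5      62
2      Main     D     7     212
3  Downtown     D    10      58
7      Main     A    10     375
group by branch, sum of amount:
branch
Downtown     319
Main        1137
South        236
Name: amount, dtype: int64
reset_index():
     branch  amount
0  Downtown     319
1      Main    1137
2     South     236
Then the value at position 1, column 'amount': 1137

1137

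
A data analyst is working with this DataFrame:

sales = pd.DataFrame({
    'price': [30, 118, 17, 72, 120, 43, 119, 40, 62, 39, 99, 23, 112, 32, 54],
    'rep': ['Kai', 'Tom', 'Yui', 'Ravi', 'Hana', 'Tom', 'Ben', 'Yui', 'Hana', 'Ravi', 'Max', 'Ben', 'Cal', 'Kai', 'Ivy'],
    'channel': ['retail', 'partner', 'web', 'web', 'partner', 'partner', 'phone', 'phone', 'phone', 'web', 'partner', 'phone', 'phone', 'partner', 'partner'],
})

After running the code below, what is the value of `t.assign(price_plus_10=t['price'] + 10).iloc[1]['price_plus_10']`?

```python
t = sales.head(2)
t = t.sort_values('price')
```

take first 2 rows:
   price  rep  channel
0     30  Kai   retail
1    118  Tom  partner
sort by price:
   price  rep  channel
0     30  Kai   retail
1    118  Tom  partner
add column price_plus_10 = t['price'] + 10:
   price  rep  channel  price_plus_10
0     30  Kai   retail             40
1    118  Tom  partner            128
value at position 1, column 'price_plus_10' → 128

128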